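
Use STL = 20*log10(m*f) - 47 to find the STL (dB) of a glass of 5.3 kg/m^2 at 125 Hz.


Mass law: STL = 20 * log10(m * f) - 47
  m * f = 5.3 * 125 = 662.5
  log10(662.5) = 2.82119
  STL = 20 * 2.82119 - 47 = 56.4238 - 47 = 9.4 dB

9.4 dB


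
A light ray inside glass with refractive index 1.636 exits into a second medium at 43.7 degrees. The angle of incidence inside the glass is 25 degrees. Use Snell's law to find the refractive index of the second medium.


Apply Snell's law: n1 * sin(theta1) = n2 * sin(theta2)
  n2 = n1 * sin(theta1) / sin(theta2)
  sin(25) = 0.422618
  sin(43.7) = 0.690882
  n2 = 1.636 * 0.422618 / 0.690882 = 1.0008

1.0008


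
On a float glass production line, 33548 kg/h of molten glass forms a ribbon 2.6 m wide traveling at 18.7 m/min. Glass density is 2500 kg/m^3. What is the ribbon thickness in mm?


Ribbon cross-section from mass balance:
  Volume rate = throughput / density = 33548 / 2500 = 13.4192 m^3/h
  thickness = volume rate / (speed * 60 * width), i.e.
  thickness = throughput / (60 * speed * width * density) * 1000
  thickness = 33548 / (60 * 18.7 * 2.6 * 2500) * 1000 = 4.6 mm

4.6 mm


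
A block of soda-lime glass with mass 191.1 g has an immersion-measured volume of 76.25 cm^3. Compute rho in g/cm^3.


Use the definition of density:
  rho = mass / volume
  rho = 191.1 / 76.25 = 2.506 g/cm^3

2.506 g/cm^3


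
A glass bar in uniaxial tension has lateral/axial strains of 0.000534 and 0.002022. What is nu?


Poisson's ratio: nu = lateral strain / axial strain
  nu = 0.000534 / 0.002022 = 0.2641

0.2641


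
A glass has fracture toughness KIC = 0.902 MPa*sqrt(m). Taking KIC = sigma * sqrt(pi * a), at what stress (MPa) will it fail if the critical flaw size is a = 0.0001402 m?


Rearrange KIC = sigma * sqrt(pi * a):
  sigma = KIC / sqrt(pi * a)
  sqrt(pi * 0.0001402) = 0.020987
  sigma = 0.902 / 0.020987 = 42.98 MPa

42.98 MPa


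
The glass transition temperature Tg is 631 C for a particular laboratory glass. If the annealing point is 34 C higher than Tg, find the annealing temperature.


The annealing temperature is Tg plus the offset:
  T_anneal = 631 + 34 = 665 C

665 C


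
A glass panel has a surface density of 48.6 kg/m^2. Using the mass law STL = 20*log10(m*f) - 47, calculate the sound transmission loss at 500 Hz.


Mass law: STL = 20 * log10(m * f) - 47
  m * f = 48.6 * 500 = 24300
  log10(24300) = 4.38561
  STL = 20 * 4.38561 - 47 = 87.7122 - 47 = 40.7 dB

40.7 dB


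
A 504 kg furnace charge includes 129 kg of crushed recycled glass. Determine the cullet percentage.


Cullet ratio = (cullet mass / total batch mass) * 100
  Ratio = 129 / 504 * 100 = 25.6%

25.6%


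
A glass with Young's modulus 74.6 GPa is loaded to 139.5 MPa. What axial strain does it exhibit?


Rearrange E = sigma / epsilon:
  epsilon = sigma / E
  E (MPa) = 74.6 * 1000 = 74600
  epsilon = 139.5 / 74600 = 0.00187

0.00187


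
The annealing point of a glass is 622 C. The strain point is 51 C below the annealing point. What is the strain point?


Strain point = annealing point - difference:
  T_strain = 622 - 51 = 571 C

571 C


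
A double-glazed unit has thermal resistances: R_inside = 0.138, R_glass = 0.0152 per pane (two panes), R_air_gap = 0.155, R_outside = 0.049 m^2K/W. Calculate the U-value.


Total thermal resistance (series):
  R_total = R_in + R_glass + R_air + R_glass + R_out
  R_total = 0.138 + 0.0152 + 0.155 + 0.0152 + 0.049 = 0.3724 m^2K/W
U-value = 1 / R_total = 1 / 0.3724 = 2.685 W/m^2K

2.685 W/m^2K


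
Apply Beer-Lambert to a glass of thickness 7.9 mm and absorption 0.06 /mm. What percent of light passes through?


Beer-Lambert law: T = exp(-alpha * thickness)
  exponent = -0.06 * 7.9 = -0.474
  T = exp(-0.474) = 0.6225
  Percentage = 0.6225 * 100 = 62.25%

62.25%


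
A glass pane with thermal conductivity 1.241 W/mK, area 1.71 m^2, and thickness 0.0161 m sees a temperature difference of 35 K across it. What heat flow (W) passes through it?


Fourier's law: Q = k * A * dT / t
  Q = 1.241 * 1.71 * 35 / 0.0161
  Q = 74.27385 / 0.0161 = 4613.3 W

4613.3 W


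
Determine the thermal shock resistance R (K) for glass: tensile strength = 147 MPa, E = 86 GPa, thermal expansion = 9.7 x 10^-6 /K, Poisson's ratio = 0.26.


Thermal shock resistance: R = sigma * (1 - nu) / (E * alpha)
  Numerator = 147 * (1 - 0.26) = 108.78
  Denominator = 86 * 1000 * (9.7 x 10^-6) = 0.8342
  R = 108.78 / 0.8342 = 130.4 K

130.4 K


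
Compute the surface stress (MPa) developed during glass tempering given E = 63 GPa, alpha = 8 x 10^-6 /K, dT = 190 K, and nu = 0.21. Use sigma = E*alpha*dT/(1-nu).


Tempering stress: sigma = E * alpha * dT / (1 - nu)
  E (MPa) = 63 * 1000 = 63000
  Numerator = 63000 * (8 x 10^-6) * 190 = 95.76
  Denominator = 1 - 0.21 = 0.79
  sigma = 95.76 / 0.79 = 121.2 MPa

121.2 MPa


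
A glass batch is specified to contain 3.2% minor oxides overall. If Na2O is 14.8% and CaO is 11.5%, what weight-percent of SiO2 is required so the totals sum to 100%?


Known pieces sum to 100%:
  SiO2 = 100 - (others + Na2O + CaO)
  SiO2 = 100 - (3.2 + 14.8 + 11.5) = 70.5%

70.5%


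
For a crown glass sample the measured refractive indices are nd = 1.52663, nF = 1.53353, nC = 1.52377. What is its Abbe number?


Abbe number formula: Vd = (nd - 1) / (nF - nC)
  nd - 1 = 1.52663 - 1 = 0.52663
  nF - nC = 1.53353 - 1.52377 = 0.00976
  Vd = 0.52663 / 0.00976 = 53.96

53.96


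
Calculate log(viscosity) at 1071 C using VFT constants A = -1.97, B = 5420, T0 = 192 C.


VFT equation: log(eta) = A + B / (T - T0)
  T - T0 = 1071 - 192 = 879
  B / (T - T0) = 5420 / 879 = 6.166
  log(eta) = -1.97 + 6.166 = 4.196

4.196


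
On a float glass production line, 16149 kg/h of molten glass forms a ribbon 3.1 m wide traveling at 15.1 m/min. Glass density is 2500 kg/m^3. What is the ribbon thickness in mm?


Ribbon cross-section from mass balance:
  Volume rate = throughput / density = 16149 / 2500 = 6.4596 m^3/h
  thickness = volume rate / (speed * 60 * width), i.e.
  thickness = throughput / (60 * speed * width * density) * 1000
  thickness = 16149 / (60 * 15.1 * 3.1 * 2500) * 1000 = 2.3 mm

2.3 mm


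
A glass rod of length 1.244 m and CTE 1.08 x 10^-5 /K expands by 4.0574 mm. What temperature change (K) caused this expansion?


Rearrange dL = alpha * L0 * dT for dT:
  dT = dL / (alpha * L0)
  dL (m) = 4.0574 / 1000 = 0.0040574
  dT = 0.0040574 / ((1.08 x 10^-5) * 1.244) = 302.0 K

302.0 K


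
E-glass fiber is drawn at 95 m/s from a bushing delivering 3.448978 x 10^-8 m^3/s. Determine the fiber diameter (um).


Cross-sectional area from continuity:
  A = Q / v = 3.448978 x 10^-8 / 95 = 3.630503 x 10^-10 m^2
Diameter from circular cross-section:
  d = sqrt(4A / pi) * 10^6 (m -> um)
  d = sqrt(4 * 3.630503 x 10^-10 / pi) * 10^6 = 21.5 um

21.5 um


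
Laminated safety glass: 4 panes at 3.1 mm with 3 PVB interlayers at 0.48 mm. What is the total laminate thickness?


Total thickness = glass contribution + PVB contribution
  Glass: 4 * 3.1 = 12.4 mm
  PVB: 3 * 0.48 = 1.44 mm
  Total = 12.4 + 1.44 = 13.84 mm

13.84 mm


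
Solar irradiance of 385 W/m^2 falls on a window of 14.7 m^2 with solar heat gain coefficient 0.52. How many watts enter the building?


Solar heat gain: Q = Area * SHGC * Irradiance
  Q = 14.7 * 0.52 * 385 = 2942.9 W

2942.9 W


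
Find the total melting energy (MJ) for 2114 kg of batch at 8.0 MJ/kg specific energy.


Total energy = mass * specific energy
  E = 2114 * 8.0 = 16912 MJ

16912 MJ


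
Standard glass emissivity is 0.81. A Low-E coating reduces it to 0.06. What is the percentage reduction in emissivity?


Percentage reduction = (1 - coated/uncoated) * 100
  Ratio = 0.06 / 0.81 = 0.0741
  Reduction = (1 - 0.0741) * 100 = 92.6%

92.6%


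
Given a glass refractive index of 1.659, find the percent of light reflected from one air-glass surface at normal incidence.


Fresnel reflectance at normal incidence:
  R = ((n - 1)/(n + 1))^2
  (n - 1)/(n + 1) = (1.659 - 1)/(1.659 + 1) = 0.247838
  R = 0.247838^2 = 0.0614237
  R(%) = 0.0614237 * 100 = 6.142%

6.142%


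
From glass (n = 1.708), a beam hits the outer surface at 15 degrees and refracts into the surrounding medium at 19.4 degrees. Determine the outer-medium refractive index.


Apply Snell's law: n1 * sin(theta1) = n2 * sin(theta2)
  n2 = n1 * sin(theta1) / sin(theta2)
  sin(15) = 0.258819
  sin(19.4) = 0.332161
  n2 = 1.708 * 0.258819 / 0.332161 = 1.3309

1.3309


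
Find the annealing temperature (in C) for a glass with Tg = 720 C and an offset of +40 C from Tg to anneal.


The annealing temperature is Tg plus the offset:
  T_anneal = 720 + 40 = 760 C

760 C


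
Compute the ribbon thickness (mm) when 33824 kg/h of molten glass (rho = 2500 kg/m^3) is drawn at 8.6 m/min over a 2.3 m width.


Ribbon cross-section from mass balance:
  Volume rate = throughput / density = 33824 / 2500 = 13.5296 m^3/h
  thickness = volume rate / (speed * 60 * width), i.e.
  thickness = throughput / (60 * speed * width * density) * 1000
  thickness = 33824 / (60 * 8.6 * 2.3 * 2500) * 1000 = 11.4 mm

11.4 mm


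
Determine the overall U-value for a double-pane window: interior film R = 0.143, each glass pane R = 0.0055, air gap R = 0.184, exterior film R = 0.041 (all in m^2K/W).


Total thermal resistance (series):
  R_total = R_in + R_glass + R_air + R_glass + R_out
  R_total = 0.143 + 0.0055 + 0.184 + 0.0055 + 0.041 = 0.379 m^2K/W
U-value = 1 / R_total = 1 / 0.379 = 2.639 W/m^2K

2.639 W/m^2K


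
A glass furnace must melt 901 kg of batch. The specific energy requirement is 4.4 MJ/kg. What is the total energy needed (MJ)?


Total energy = mass * specific energy
  E = 901 * 4.4 = 3964.4 MJ

3964.4 MJ


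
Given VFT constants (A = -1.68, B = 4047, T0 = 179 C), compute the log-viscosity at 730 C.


VFT equation: log(eta) = A + B / (T - T0)
  T - T0 = 730 - 179 = 551
  B / (T - T0) = 4047 / 551 = 7.345
  log(eta) = -1.68 + 7.345 = 5.665

5.665


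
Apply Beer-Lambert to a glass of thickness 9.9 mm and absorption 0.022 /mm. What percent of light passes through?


Beer-Lambert law: T = exp(-alpha * thickness)
  exponent = -0.022 * 9.9 = -0.2178
  T = exp(-0.2178) = 0.8043
  Percentage = 0.8043 * 100 = 80.43%

80.43%


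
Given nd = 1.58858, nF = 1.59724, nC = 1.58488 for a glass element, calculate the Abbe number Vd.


Abbe number formula: Vd = (nd - 1) / (nF - nC)
  nd - 1 = 1.58858 - 1 = 0.58858
  nF - nC = 1.59724 - 1.58488 = 0.01236
  Vd = 0.58858 / 0.01236 = 47.62

47.62


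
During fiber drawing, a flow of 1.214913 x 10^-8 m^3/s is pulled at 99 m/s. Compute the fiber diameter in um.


Cross-sectional area from continuity:
  A = Q / v = 1.214913 x 10^-8 / 99 = 1.227185 x 10^-10 m^2
Diameter from circular cross-section:
  d = sqrt(4A / pi) * 10^6 (m -> um)
  d = sqrt(4 * 1.227185 x 10^-10 / pi) * 10^6 = 12.5 um

12.5 um


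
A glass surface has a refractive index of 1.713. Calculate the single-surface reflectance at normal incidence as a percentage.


Fresnel reflectance at normal incidence:
  R = ((n - 1)/(n + 1))^2
  (n - 1)/(n + 1) = (1.713 - 1)/(1.713 + 1) = 0.262809
  R = 0.262809^2 = 0.0690686
  R(%) = 0.0690686 * 100 = 6.907%

6.907%


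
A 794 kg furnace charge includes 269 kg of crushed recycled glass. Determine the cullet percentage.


Cullet ratio = (cullet mass / total batch mass) * 100
  Ratio = 269 / 794 * 100 = 33.88%

33.88%


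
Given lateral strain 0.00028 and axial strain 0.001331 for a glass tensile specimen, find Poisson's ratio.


Poisson's ratio: nu = lateral strain / axial strain
  nu = 0.00028 / 0.001331 = 0.2104

0.2104


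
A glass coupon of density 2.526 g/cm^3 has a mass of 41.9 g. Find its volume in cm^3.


Rearrange rho = m / V:
  V = m / rho
  V = 41.9 / 2.526 = 16.587 cm^3

16.587 cm^3


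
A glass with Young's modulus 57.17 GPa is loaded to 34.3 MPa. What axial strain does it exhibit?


Rearrange E = sigma / epsilon:
  epsilon = sigma / E
  E (MPa) = 57.17 * 1000 = 57170
  epsilon = 34.3 / 57170 = 0.0006

0.0006


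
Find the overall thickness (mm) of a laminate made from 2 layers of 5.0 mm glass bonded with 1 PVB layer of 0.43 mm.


Total thickness = glass contribution + PVB contribution
  Glass: 2 * 5.0 = 10.0 mm
  PVB: 1 * 0.43 = 0.43 mm
  Total = 10.0 + 0.43 = 10.43 mm

10.43 mm


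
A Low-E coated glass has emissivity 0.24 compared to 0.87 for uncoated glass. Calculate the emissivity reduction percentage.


Percentage reduction = (1 - coated/uncoated) * 100
  Ratio = 0.24 / 0.87 = 0.2759
  Reduction = (1 - 0.2759) * 100 = 72.4%

72.4%


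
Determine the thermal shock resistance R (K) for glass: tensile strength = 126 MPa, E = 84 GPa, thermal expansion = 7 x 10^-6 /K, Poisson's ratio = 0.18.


Thermal shock resistance: R = sigma * (1 - nu) / (E * alpha)
  Numerator = 126 * (1 - 0.18) = 103.32
  Denominator = 84 * 1000 * (7 x 10^-6) = 0.588
  R = 103.32 / 0.588 = 175.7 K

175.7 K


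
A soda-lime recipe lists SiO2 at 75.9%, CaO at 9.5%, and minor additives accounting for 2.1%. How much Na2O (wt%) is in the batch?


Pieces sum to 100%:
  Na2O = 100 - (SiO2 + CaO + others)
  Na2O = 100 - (75.9 + 9.5 + 2.1) = 12.5%

12.5%


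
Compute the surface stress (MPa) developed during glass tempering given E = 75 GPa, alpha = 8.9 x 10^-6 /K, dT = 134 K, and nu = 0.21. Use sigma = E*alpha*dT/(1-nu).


Tempering stress: sigma = E * alpha * dT / (1 - nu)
  E (MPa) = 75 * 1000 = 75000
  Numerator = 75000 * (8.9 x 10^-6) * 134 = 89.445
  Denominator = 1 - 0.21 = 0.79
  sigma = 89.445 / 0.79 = 113.2 MPa

113.2 MPa


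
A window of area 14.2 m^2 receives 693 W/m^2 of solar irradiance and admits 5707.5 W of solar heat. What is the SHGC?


Rearrange Q = Area * SHGC * Irradiance:
  SHGC = Q / (Area * Irradiance)
  SHGC = 5707.5 / (14.2 * 693) = 0.58

0.58


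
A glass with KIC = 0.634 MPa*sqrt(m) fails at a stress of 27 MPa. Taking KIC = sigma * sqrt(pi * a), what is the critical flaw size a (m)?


Rearrange KIC = sigma * sqrt(pi * a):
  sqrt(pi * a) = KIC / sigma
  sqrt(pi * a) = 0.634 / 27 = 0.023481
  a = (KIC / sigma)^2 / pi
  a = 0.023481^2 / pi = 0.0001755 m

0.0001755 m


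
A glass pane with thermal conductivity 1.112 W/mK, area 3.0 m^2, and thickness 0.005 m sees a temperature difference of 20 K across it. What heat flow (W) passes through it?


Fourier's law: Q = k * A * dT / t
  Q = 1.112 * 3.0 * 20 / 0.005
  Q = 66.72 / 0.005 = 13344 W

13344 W


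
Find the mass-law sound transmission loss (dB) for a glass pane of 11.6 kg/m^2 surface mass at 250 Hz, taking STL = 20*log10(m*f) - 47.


Mass law: STL = 20 * log10(m * f) - 47
  m * f = 11.6 * 250 = 2900
  log10(2900) = 3.4624
  STL = 20 * 3.4624 - 47 = 69.248 - 47 = 22.2 dB

22.2 dB


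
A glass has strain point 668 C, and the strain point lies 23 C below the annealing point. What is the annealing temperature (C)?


T_anneal = T_strain + gap:
  T_anneal = 668 + 23 = 691 C

691 C


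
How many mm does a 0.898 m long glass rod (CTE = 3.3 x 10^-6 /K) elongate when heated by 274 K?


Thermal expansion formula: dL = alpha * L0 * dT
  dL = (3.3 x 10^-6) * 0.898 * 274 = 0.00081197 m
Convert to mm: 0.00081197 * 1000 = 0.812 mm

0.812 mm


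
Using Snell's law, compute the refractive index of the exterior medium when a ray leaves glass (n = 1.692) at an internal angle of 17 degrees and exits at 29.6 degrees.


Apply Snell's law: n1 * sin(theta1) = n2 * sin(theta2)
  n2 = n1 * sin(theta1) / sin(theta2)
  sin(17) = 0.292372
  sin(29.6) = 0.493942
  n2 = 1.692 * 0.292372 / 0.493942 = 1.0015

1.0015


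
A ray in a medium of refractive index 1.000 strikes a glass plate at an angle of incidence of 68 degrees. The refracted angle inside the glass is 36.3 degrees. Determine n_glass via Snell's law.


Apply Snell's law: n1 * sin(theta1) = n2 * sin(theta2)
  n2 = n1 * sin(theta1) / sin(theta2)
  sin(68) = 0.927184
  sin(36.3) = 0.592013
  n2 = 1.000 * 0.927184 / 0.592013 = 1.5662

1.5662


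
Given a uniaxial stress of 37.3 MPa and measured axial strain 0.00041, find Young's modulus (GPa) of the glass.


Young's modulus: E = stress / strain
  E = 37.3 MPa / 0.00041 = 90975.61 MPa
Convert to GPa: 90975.61 / 1000 = 90.98 GPa

90.98 GPa


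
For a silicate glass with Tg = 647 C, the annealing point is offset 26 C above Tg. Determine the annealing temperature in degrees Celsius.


The annealing temperature is Tg plus the offset:
  T_anneal = 647 + 26 = 673 C

673 C


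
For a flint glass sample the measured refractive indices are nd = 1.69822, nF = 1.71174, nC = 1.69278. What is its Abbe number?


Abbe number formula: Vd = (nd - 1) / (nF - nC)
  nd - 1 = 1.69822 - 1 = 0.69822
  nF - nC = 1.71174 - 1.69278 = 0.01896
  Vd = 0.69822 / 0.01896 = 36.83

36.83


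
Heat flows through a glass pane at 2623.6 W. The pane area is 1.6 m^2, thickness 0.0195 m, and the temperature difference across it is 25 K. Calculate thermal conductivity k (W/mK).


Fourier's law rearranged: k = Q * t / (A * dT)
  Numerator = 2623.6 * 0.0195 = 51.1602
  Denominator = 1.6 * 25 = 40.0
  k = 51.1602 / 40.0 = 1.279 W/mK

1.279 W/mK


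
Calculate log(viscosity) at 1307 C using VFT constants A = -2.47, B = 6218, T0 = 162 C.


VFT equation: log(eta) = A + B / (T - T0)
  T - T0 = 1307 - 162 = 1145
  B / (T - T0) = 6218 / 1145 = 5.431
  log(eta) = -2.47 + 5.431 = 2.961

2.961


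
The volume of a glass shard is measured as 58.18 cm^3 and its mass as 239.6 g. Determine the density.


Use the definition of density:
  rho = mass / volume
  rho = 239.6 / 58.18 = 4.118 g/cm^3

4.118 g/cm^3


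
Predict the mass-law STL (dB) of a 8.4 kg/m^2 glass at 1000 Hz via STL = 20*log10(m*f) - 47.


Mass law: STL = 20 * log10(m * f) - 47
  m * f = 8.4 * 1000 = 8400
  log10(8400) = 3.92428
  STL = 20 * 3.92428 - 47 = 78.4856 - 47 = 31.5 dB

31.5 dB


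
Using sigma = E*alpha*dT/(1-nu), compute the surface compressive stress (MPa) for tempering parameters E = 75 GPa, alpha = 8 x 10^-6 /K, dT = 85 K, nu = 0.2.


Tempering stress: sigma = E * alpha * dT / (1 - nu)
  E (MPa) = 75 * 1000 = 75000
  Numerator = 75000 * (8 x 10^-6) * 85 = 51.0
  Denominator = 1 - 0.2 = 0.8
  sigma = 51.0 / 0.8 = 63.8 MPa

63.8 MPa


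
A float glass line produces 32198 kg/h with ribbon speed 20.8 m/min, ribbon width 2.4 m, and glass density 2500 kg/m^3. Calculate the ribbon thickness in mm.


Ribbon cross-section from mass balance:
  Volume rate = throughput / density = 32198 / 2500 = 12.8792 m^3/h
  thickness = volume rate / (speed * 60 * width), i.e.
  thickness = throughput / (60 * speed * width * density) * 1000
  thickness = 32198 / (60 * 20.8 * 2.4 * 2500) * 1000 = 4.3 mm

4.3 mm


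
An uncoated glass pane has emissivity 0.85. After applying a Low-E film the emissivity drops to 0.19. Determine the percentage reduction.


Percentage reduction = (1 - coated/uncoated) * 100
  Ratio = 0.19 / 0.85 = 0.2235
  Reduction = (1 - 0.2235) * 100 = 77.6%

77.6%


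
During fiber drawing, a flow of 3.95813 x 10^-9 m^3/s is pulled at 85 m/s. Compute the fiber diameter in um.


Cross-sectional area from continuity:
  A = Q / v = 3.95813 x 10^-9 / 85 = 4.656624 x 10^-11 m^2
Diameter from circular cross-section:
  d = sqrt(4A / pi) * 10^6 (m -> um)
  d = sqrt(4 * 4.656624 x 10^-11 / pi) * 10^6 = 7.7 um

7.7 um


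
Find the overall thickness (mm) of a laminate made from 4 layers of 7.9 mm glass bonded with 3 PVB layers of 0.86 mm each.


Total thickness = glass contribution + PVB contribution
  Glass: 4 * 7.9 = 31.6 mm
  PVB: 3 * 0.86 = 2.58 mm
  Total = 31.6 + 2.58 = 34.18 mm

34.18 mm


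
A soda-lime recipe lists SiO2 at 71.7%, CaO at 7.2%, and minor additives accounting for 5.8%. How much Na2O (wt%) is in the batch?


Pieces sum to 100%:
  Na2O = 100 - (SiO2 + CaO + others)
  Na2O = 100 - (71.7 + 7.2 + 5.8) = 15.3%

15.3%


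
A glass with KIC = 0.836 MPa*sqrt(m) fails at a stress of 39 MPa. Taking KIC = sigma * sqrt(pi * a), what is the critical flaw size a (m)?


Rearrange KIC = sigma * sqrt(pi * a):
  sqrt(pi * a) = KIC / sigma
  sqrt(pi * a) = 0.836 / 39 = 0.021436
  a = (KIC / sigma)^2 / pi
  a = 0.021436^2 / pi = 0.0001463 m

0.0001463 m


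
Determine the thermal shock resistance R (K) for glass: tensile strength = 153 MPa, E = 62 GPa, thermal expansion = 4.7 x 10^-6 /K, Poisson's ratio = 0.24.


Thermal shock resistance: R = sigma * (1 - nu) / (E * alpha)
  Numerator = 153 * (1 - 0.24) = 116.28
  Denominator = 62 * 1000 * (4.7 x 10^-6) = 0.2914
  R = 116.28 / 0.2914 = 399.0 K

399.0 K


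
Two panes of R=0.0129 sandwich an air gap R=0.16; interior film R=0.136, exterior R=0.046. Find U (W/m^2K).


Total thermal resistance (series):
  R_total = R_in + R_glass + R_air + R_glass + R_out
  R_total = 0.136 + 0.0129 + 0.16 + 0.0129 + 0.046 = 0.3678 m^2K/W
U-value = 1 / R_total = 1 / 0.3678 = 2.719 W/m^2K

2.719 W/m^2K


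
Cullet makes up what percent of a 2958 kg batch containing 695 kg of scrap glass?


Cullet ratio = (cullet mass / total batch mass) * 100
  Ratio = 695 / 2958 * 100 = 23.5%

23.5%


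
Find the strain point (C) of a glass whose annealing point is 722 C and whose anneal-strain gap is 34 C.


Strain point = annealing point - difference:
  T_strain = 722 - 34 = 688 C

688 C


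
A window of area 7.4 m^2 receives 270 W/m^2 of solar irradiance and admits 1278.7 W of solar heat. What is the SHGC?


Rearrange Q = Area * SHGC * Irradiance:
  SHGC = Q / (Area * Irradiance)
  SHGC = 1278.7 / (7.4 * 270) = 0.64

0.64


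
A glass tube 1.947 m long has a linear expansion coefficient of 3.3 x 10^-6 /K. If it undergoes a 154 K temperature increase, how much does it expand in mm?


Thermal expansion formula: dL = alpha * L0 * dT
  dL = (3.3 x 10^-6) * 1.947 * 154 = 0.00098947 m
Convert to mm: 0.00098947 * 1000 = 0.9895 mm

0.9895 mm


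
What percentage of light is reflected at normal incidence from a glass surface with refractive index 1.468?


Fresnel reflectance at normal incidence:
  R = ((n - 1)/(n + 1))^2
  (n - 1)/(n + 1) = (1.468 - 1)/(1.468 + 1) = 0.189627
  R = 0.189627^2 = 0.0359584
  R(%) = 0.0359584 * 100 = 3.596%

3.596%


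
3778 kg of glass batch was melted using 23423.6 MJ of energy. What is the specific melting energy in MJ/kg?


Rearrange E = m * s for s:
  s = E / m
  s = 23423.6 / 3778 = 6.2 MJ/kg

6.2 MJ/kg


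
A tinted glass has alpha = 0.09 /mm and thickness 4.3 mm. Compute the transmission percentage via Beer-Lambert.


Beer-Lambert law: T = exp(-alpha * thickness)
  exponent = -0.09 * 4.3 = -0.387
  T = exp(-0.387) = 0.6791
  Percentage = 0.6791 * 100 = 67.91%

67.91%


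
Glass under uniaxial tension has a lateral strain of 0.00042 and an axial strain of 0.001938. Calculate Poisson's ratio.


Poisson's ratio: nu = lateral strain / axial strain
  nu = 0.00042 / 0.001938 = 0.2167

0.2167


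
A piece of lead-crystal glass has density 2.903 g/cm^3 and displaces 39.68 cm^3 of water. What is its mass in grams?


Rearrange rho = m / V:
  m = rho * V
  m = 2.903 * 39.68 = 115.191 g

115.191 g


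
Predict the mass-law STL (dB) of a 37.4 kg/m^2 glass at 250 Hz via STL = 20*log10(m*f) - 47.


Mass law: STL = 20 * log10(m * f) - 47
  m * f = 37.4 * 250 = 9350
  log10(9350) = 3.97081
  STL = 20 * 3.97081 - 47 = 79.4162 - 47 = 32.4 dB

32.4 dB


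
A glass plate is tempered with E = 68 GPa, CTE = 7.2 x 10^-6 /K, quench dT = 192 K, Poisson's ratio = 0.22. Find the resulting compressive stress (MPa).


Tempering stress: sigma = E * alpha * dT / (1 - nu)
  E (MPa) = 68 * 1000 = 68000
  Numerator = 68000 * (7.2 x 10^-6) * 192 = 94.0032
  Denominator = 1 - 0.22 = 0.78
  sigma = 94.0032 / 0.78 = 120.5 MPa

120.5 MPa


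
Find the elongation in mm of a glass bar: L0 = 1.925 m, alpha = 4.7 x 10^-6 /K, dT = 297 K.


Thermal expansion formula: dL = alpha * L0 * dT
  dL = (4.7 x 10^-6) * 1.925 * 297 = 0.00268711 m
Convert to mm: 0.00268711 * 1000 = 2.6871 mm

2.6871 mm


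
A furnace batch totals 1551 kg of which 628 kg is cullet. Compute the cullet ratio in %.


Cullet ratio = (cullet mass / total batch mass) * 100
  Ratio = 628 / 1551 * 100 = 40.49%

40.49%


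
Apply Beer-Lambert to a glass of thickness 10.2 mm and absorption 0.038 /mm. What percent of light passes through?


Beer-Lambert law: T = exp(-alpha * thickness)
  exponent = -0.038 * 10.2 = -0.3876
  T = exp(-0.3876) = 0.6787
  Percentage = 0.6787 * 100 = 67.87%

67.87%


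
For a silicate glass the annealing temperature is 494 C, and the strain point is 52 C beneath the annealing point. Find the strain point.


Strain point = annealing point - difference:
  T_strain = 494 - 52 = 442 C

442 C


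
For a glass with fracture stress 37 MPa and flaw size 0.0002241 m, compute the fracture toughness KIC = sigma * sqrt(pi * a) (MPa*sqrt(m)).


Fracture toughness: KIC = sigma * sqrt(pi * a)
  pi * a = pi * 0.0002241 = 0.000704031
  sqrt(pi * a) = 0.026534
  KIC = 37 * 0.026534 = 0.982 MPa*sqrt(m)

0.982 MPa*sqrt(m)


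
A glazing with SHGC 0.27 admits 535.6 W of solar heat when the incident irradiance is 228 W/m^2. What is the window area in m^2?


Rearrange Q = Area * SHGC * Irradiance:
  Area = Q / (SHGC * Irradiance)
  Area = 535.6 / (0.27 * 228) = 8.7 m^2

8.7 m^2


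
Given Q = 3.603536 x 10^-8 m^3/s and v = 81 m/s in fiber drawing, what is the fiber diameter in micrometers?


Cross-sectional area from continuity:
  A = Q / v = 3.603536 x 10^-8 / 81 = 4.44881 x 10^-10 m^2
Diameter from circular cross-section:
  d = sqrt(4A / pi) * 10^6 (m -> um)
  d = sqrt(4 * 4.44881 x 10^-10 / pi) * 10^6 = 23.8 um

23.8 um


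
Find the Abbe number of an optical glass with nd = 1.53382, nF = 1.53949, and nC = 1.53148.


Abbe number formula: Vd = (nd - 1) / (nF - nC)
  nd - 1 = 1.53382 - 1 = 0.53382
  nF - nC = 1.53949 - 1.53148 = 0.00801
  Vd = 0.53382 / 0.00801 = 66.64

66.64


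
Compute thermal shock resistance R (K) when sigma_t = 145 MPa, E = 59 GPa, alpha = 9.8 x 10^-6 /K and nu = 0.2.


Thermal shock resistance: R = sigma * (1 - nu) / (E * alpha)
  Numerator = 145 * (1 - 0.2) = 116.0
  Denominator = 59 * 1000 * (9.8 x 10^-6) = 0.5782
  R = 116.0 / 0.5782 = 200.6 K

200.6 K


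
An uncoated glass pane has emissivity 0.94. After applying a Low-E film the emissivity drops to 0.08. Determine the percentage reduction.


Percentage reduction = (1 - coated/uncoated) * 100
  Ratio = 0.08 / 0.94 = 0.0851
  Reduction = (1 - 0.0851) * 100 = 91.5%

91.5%


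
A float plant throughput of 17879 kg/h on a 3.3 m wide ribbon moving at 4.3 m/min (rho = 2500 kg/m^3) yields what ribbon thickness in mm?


Ribbon cross-section from mass balance:
  Volume rate = throughput / density = 17879 / 2500 = 7.1516 m^3/h
  thickness = volume rate / (speed * 60 * width), i.e.
  thickness = throughput / (60 * speed * width * density) * 1000
  thickness = 17879 / (60 * 4.3 * 3.3 * 2500) * 1000 = 8.4 mm

8.4 mm


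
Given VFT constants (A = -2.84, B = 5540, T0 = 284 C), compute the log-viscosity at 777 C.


VFT equation: log(eta) = A + B / (T - T0)
  T - T0 = 777 - 284 = 493
  B / (T - T0) = 5540 / 493 = 11.237
  log(eta) = -2.84 + 11.237 = 8.397

8.397


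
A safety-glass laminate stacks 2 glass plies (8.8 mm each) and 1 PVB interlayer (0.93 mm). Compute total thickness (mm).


Total thickness = glass contribution + PVB contribution
  Glass: 2 * 8.8 = 17.6 mm
  PVB: 1 * 0.93 = 0.93 mm
  Total = 17.6 + 0.93 = 18.53 mm

18.53 mm


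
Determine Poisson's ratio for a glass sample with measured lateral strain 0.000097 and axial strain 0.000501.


Poisson's ratio: nu = lateral strain / axial strain
  nu = 0.000097 / 0.000501 = 0.1936

0.1936


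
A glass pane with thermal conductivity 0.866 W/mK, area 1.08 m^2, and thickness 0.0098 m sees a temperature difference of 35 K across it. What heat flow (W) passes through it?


Fourier's law: Q = k * A * dT / t
  Q = 0.866 * 1.08 * 35 / 0.0098
  Q = 32.7348 / 0.0098 = 3340.3 W

3340.3 W


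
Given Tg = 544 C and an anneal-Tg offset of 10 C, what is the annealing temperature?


The annealing temperature is Tg plus the offset:
  T_anneal = 544 + 10 = 554 C

554 C


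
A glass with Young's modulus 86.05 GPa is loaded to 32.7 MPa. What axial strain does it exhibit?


Rearrange E = sigma / epsilon:
  epsilon = sigma / E
  E (MPa) = 86.05 * 1000 = 86050
  epsilon = 32.7 / 86050 = 0.00038

0.00038


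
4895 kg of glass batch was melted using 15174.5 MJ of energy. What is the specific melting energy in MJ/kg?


Rearrange E = m * s for s:
  s = E / m
  s = 15174.5 / 4895 = 3.1 MJ/kg

3.1 MJ/kg


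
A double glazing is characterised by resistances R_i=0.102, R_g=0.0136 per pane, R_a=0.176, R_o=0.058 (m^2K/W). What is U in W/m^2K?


Total thermal resistance (series):
  R_total = R_in + R_glass + R_air + R_glass + R_out
  R_total = 0.102 + 0.0136 + 0.176 + 0.0136 + 0.058 = 0.3632 m^2K/W
U-value = 1 / R_total = 1 / 0.3632 = 2.753 W/m^2K

2.753 W/m^2K


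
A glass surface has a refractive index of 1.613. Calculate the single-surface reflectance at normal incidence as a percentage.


Fresnel reflectance at normal incidence:
  R = ((n - 1)/(n + 1))^2
  (n - 1)/(n + 1) = (1.613 - 1)/(1.613 + 1) = 0.234596
  R = 0.234596^2 = 0.0550353
  R(%) = 0.0550353 * 100 = 5.504%

5.504%


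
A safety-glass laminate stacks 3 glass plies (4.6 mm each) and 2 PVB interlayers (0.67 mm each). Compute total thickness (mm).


Total thickness = glass contribution + PVB contribution
  Glass: 3 * 4.6 = 13.8 mm
  PVB: 2 * 0.67 = 1.34 mm
  Total = 13.8 + 1.34 = 15.14 mm

15.14 mm


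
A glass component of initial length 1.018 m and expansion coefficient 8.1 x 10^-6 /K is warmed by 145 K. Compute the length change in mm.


Thermal expansion formula: dL = alpha * L0 * dT
  dL = (8.1 x 10^-6) * 1.018 * 145 = 0.00119564 m
Convert to mm: 0.00119564 * 1000 = 1.1956 mm

1.1956 mm


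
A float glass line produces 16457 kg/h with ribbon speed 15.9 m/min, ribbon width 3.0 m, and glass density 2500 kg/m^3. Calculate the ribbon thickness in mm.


Ribbon cross-section from mass balance:
  Volume rate = throughput / density = 16457 / 2500 = 6.5828 m^3/h
  thickness = volume rate / (speed * 60 * width), i.e.
  thickness = throughput / (60 * speed * width * density) * 1000
  thickness = 16457 / (60 * 15.9 * 3.0 * 2500) * 1000 = 2.3 mm

2.3 mm


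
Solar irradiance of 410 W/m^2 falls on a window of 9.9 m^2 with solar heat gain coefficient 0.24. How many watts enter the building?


Solar heat gain: Q = Area * SHGC * Irradiance
  Q = 9.9 * 0.24 * 410 = 974.2 W

974.2 W


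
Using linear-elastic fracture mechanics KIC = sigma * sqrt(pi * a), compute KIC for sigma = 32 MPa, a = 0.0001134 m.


Fracture toughness: KIC = sigma * sqrt(pi * a)
  pi * a = pi * 0.0001134 = 0.000356257
  sqrt(pi * a) = 0.018875
  KIC = 32 * 0.018875 = 0.604 MPa*sqrt(m)

0.604 MPa*sqrt(m)


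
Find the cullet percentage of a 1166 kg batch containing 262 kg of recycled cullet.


Cullet ratio = (cullet mass / total batch mass) * 100
  Ratio = 262 / 1166 * 100 = 22.47%

22.47%


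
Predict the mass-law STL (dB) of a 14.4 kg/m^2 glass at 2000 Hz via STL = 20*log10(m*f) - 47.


Mass law: STL = 20 * log10(m * f) - 47
  m * f = 14.4 * 2000 = 28800
  log10(28800) = 4.45939
  STL = 20 * 4.45939 - 47 = 89.1878 - 47 = 42.2 dB

42.2 dB


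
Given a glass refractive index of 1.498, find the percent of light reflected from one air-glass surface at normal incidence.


Fresnel reflectance at normal incidence:
  R = ((n - 1)/(n + 1))^2
  (n - 1)/(n + 1) = (1.498 - 1)/(1.498 + 1) = 0.199359
  R = 0.199359^2 = 0.039744
  R(%) = 0.039744 * 100 = 3.974%

3.974%


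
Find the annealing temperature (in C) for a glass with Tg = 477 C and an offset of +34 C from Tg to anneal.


The annealing temperature is Tg plus the offset:
  T_anneal = 477 + 34 = 511 C

511 C


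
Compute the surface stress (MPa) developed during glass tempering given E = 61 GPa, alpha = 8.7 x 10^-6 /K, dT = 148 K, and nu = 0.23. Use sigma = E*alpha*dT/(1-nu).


Tempering stress: sigma = E * alpha * dT / (1 - nu)
  E (MPa) = 61 * 1000 = 61000
  Numerator = 61000 * (8.7 x 10^-6) * 148 = 78.5436
  Denominator = 1 - 0.23 = 0.77
  sigma = 78.5436 / 0.77 = 102.0 MPa

102.0 MPa


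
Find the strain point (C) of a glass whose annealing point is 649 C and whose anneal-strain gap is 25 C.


Strain point = annealing point - difference:
  T_strain = 649 - 25 = 624 C

624 C


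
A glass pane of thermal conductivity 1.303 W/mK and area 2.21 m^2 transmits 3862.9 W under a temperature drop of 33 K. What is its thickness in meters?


Fourier's law: t = k * A * dT / Q
  t = 1.303 * 2.21 * 33 / 3862.9
  t = 95.02779 / 3862.9 = 0.0246 m

0.0246 m


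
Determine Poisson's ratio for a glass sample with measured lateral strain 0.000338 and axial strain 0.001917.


Poisson's ratio: nu = lateral strain / axial strain
  nu = 0.000338 / 0.001917 = 0.1763

0.1763


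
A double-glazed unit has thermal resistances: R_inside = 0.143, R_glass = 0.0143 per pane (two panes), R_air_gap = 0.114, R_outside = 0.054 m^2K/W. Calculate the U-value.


Total thermal resistance (series):
  R_total = R_in + R_glass + R_air + R_glass + R_out
  R_total = 0.143 + 0.0143 + 0.114 + 0.0143 + 0.054 = 0.3396 m^2K/W
U-value = 1 / R_total = 1 / 0.3396 = 2.945 W/m^2K

2.945 W/m^2K


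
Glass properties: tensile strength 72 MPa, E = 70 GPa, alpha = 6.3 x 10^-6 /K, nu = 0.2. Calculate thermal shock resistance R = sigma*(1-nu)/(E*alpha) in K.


Thermal shock resistance: R = sigma * (1 - nu) / (E * alpha)
  Numerator = 72 * (1 - 0.2) = 57.6
  Denominator = 70 * 1000 * (6.3 x 10^-6) = 0.441
  R = 57.6 / 0.441 = 130.6 K

130.6 K


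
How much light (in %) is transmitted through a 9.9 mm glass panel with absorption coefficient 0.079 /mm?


Beer-Lambert law: T = exp(-alpha * thickness)
  exponent = -0.079 * 9.9 = -0.7821
  T = exp(-0.7821) = 0.4574
  Percentage = 0.4574 * 100 = 45.74%

45.74%


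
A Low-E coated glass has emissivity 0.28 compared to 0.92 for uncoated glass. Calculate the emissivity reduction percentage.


Percentage reduction = (1 - coated/uncoated) * 100
  Ratio = 0.28 / 0.92 = 0.3043
  Reduction = (1 - 0.3043) * 100 = 69.6%

69.6%


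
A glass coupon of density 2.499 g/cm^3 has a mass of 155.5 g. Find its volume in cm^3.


Rearrange rho = m / V:
  V = m / rho
  V = 155.5 / 2.499 = 62.225 cm^3

62.225 cm^3


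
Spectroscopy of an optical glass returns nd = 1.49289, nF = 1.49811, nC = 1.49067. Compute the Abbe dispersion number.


Abbe number formula: Vd = (nd - 1) / (nF - nC)
  nd - 1 = 1.49289 - 1 = 0.49289
  nF - nC = 1.49811 - 1.49067 = 0.00744
  Vd = 0.49289 / 0.00744 = 66.25

66.25


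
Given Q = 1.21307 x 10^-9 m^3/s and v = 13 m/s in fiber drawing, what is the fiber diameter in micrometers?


Cross-sectional area from continuity:
  A = Q / v = 1.21307 x 10^-9 / 13 = 9.331308 x 10^-11 m^2
Diameter from circular cross-section:
  d = sqrt(4A / pi) * 10^6 (m -> um)
  d = sqrt(4 * 9.331308 x 10^-11 / pi) * 10^6 = 10.9 um

10.9 um


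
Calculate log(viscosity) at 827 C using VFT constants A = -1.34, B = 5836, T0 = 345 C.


VFT equation: log(eta) = A + B / (T - T0)
  T - T0 = 827 - 345 = 482
  B / (T - T0) = 5836 / 482 = 12.108
  log(eta) = -1.34 + 12.108 = 10.768

10.768


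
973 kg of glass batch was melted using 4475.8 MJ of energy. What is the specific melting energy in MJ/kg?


Rearrange E = m * s for s:
  s = E / m
  s = 4475.8 / 973 = 4.6 MJ/kg

4.6 MJ/kg


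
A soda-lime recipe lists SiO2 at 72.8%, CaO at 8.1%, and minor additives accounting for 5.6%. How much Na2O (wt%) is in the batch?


Pieces sum to 100%:
  Na2O = 100 - (SiO2 + CaO + others)
  Na2O = 100 - (72.8 + 8.1 + 5.6) = 13.5%

13.5%


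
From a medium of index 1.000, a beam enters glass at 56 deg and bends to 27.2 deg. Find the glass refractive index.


Apply Snell's law: n1 * sin(theta1) = n2 * sin(theta2)
  n2 = n1 * sin(theta1) / sin(theta2)
  sin(56) = 0.829038
  sin(27.2) = 0.457098
  n2 = 1.000 * 0.829038 / 0.457098 = 1.8137

1.8137


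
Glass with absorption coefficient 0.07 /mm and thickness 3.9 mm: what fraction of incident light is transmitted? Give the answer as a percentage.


Beer-Lambert law: T = exp(-alpha * thickness)
  exponent = -0.07 * 3.9 = -0.273
  T = exp(-0.273) = 0.7611
  Percentage = 0.7611 * 100 = 76.11%

76.11%


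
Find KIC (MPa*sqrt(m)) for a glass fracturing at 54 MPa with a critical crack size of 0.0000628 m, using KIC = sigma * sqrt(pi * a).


Fracture toughness: KIC = sigma * sqrt(pi * a)
  pi * a = pi * 0.0000628 = 0.000197292
  sqrt(pi * a) = 0.014046
  KIC = 54 * 0.014046 = 0.758 MPa*sqrt(m)

0.758 MPa*sqrt(m)


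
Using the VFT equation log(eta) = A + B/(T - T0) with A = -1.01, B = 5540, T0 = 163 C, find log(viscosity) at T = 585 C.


VFT equation: log(eta) = A + B / (T - T0)
  T - T0 = 585 - 163 = 422
  B / (T - T0) = 5540 / 422 = 13.128
  log(eta) = -1.01 + 13.128 = 12.118

12.118


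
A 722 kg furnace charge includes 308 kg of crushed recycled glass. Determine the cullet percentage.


Cullet ratio = (cullet mass / total batch mass) * 100
  Ratio = 308 / 722 * 100 = 42.66%

42.66%


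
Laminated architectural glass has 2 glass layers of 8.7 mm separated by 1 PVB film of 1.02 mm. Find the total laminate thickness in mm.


Total thickness = glass contribution + PVB contribution
  Glass: 2 * 8.7 = 17.4 mm
  PVB: 1 * 1.02 = 1.02 mm
  Total = 17.4 + 1.02 = 18.42 mm

18.42 mm


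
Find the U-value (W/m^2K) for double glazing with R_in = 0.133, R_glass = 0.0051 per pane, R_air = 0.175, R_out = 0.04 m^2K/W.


Total thermal resistance (series):
  R_total = R_in + R_glass + R_air + R_glass + R_out
  R_total = 0.133 + 0.0051 + 0.175 + 0.0051 + 0.04 = 0.3582 m^2K/W
U-value = 1 / R_total = 1 / 0.3582 = 2.792 W/m^2K

2.792 W/m^2K


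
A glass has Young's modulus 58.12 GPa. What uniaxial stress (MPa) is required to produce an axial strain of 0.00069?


Rearrange E = sigma / epsilon:
  sigma = E * epsilon
  E (MPa) = 58.12 * 1000 = 58120
  sigma = 58120 * 0.00069 = 40.1 MPa

40.1 MPa


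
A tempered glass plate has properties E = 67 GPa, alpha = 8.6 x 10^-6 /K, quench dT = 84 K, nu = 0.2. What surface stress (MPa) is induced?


Tempering stress: sigma = E * alpha * dT / (1 - nu)
  E (MPa) = 67 * 1000 = 67000
  Numerator = 67000 * (8.6 x 10^-6) * 84 = 48.4008
  Denominator = 1 - 0.2 = 0.8
  sigma = 48.4008 / 0.8 = 60.5 MPa

60.5 MPa


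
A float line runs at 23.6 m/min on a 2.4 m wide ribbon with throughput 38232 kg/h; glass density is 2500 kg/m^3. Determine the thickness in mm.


Ribbon cross-section from mass balance:
  Volume rate = throughput / density = 38232 / 2500 = 15.2928 m^3/h
  thickness = volume rate / (speed * 60 * width), i.e.
  thickness = throughput / (60 * speed * width * density) * 1000
  thickness = 38232 / (60 * 23.6 * 2.4 * 2500) * 1000 = 4.5 mm

4.5 mm


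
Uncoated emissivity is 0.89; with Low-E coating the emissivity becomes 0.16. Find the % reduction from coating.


Percentage reduction = (1 - coated/uncoated) * 100
  Ratio = 0.16 / 0.89 = 0.1798
  Reduction = (1 - 0.1798) * 100 = 82.0%

82.0%


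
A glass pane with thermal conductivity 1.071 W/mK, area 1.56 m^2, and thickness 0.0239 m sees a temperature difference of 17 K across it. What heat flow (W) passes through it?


Fourier's law: Q = k * A * dT / t
  Q = 1.071 * 1.56 * 17 / 0.0239
  Q = 28.40292 / 0.0239 = 1188.4 W

1188.4 W


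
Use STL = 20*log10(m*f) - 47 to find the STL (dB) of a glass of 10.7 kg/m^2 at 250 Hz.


Mass law: STL = 20 * log10(m * f) - 47
  m * f = 10.7 * 250 = 2675
  log10(2675) = 3.42732
  STL = 20 * 3.42732 - 47 = 68.5464 - 47 = 21.5 dB

21.5 dB
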